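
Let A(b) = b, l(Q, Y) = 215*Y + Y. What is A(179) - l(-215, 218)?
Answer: -46909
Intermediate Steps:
l(Q, Y) = 216*Y
A(179) - l(-215, 218) = 179 - 216*218 = 179 - 1*47088 = 179 - 47088 = -46909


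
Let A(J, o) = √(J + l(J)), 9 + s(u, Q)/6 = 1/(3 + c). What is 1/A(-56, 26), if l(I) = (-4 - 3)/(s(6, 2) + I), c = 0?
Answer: -6*I*√18123/6041 ≈ -0.13371*I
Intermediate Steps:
s(u, Q) = -52 (s(u, Q) = -54 + 6/(3 + 0) = -54 + 6/3 = -54 + 6*(⅓) = -54 + 2 = -52)
l(I) = -7/(-52 + I) (l(I) = (-4 - 3)/(-52 + I) = -7/(-52 + I))
A(J, o) = √(J - 7/(-52 + J))
1/A(-56, 26) = 1/(√((-7 - 56*(-52 - 56))/(-52 - 56))) = 1/(√((-7 - 56*(-108))/(-108))) = 1/(√(-(-7 + 6048)/108)) = 1/(√(-1/108*6041)) = 1/(√(-6041/108)) = 1/(I*√18123/18) = -6*I*√18123/6041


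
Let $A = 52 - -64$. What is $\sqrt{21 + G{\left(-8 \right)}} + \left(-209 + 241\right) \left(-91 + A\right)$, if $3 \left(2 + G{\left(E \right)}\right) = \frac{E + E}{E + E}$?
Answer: $800 + \frac{\sqrt{174}}{3} \approx 804.4$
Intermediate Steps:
$A = 116$ ($A = 52 + 64 = 116$)
$G{\left(E \right)} = - \frac{5}{3}$ ($G{\left(E \right)} = -2 + \frac{\left(E + E\right) \frac{1}{E + E}}{3} = -2 + \frac{2 E \frac{1}{2 E}}{3} = -2 + \frac{1}{3} \cdot 1 = -2 + \frac{1}{3} = - \frac{5}{3}$)
$\sqrt{21 + G{\left(-8 \right)}} + \left(-209 + 241\right) \left(-91 + A\right) = \sqrt{21 - \frac{5}{3}} + \left(-209 + 241\right) \left(-91 + 116\right) = \sqrt{\frac{58}{3}} + 32 \cdot 25 = \frac{\sqrt{174}}{3} + 800 = 800 + \frac{\sqrt{174}}{3}$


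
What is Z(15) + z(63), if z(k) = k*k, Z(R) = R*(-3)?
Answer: 3924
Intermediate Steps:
Z(R) = -3*R
z(k) = k**2
Z(15) + z(63) = -3*15 + 63**2 = -45 + 3969 = 3924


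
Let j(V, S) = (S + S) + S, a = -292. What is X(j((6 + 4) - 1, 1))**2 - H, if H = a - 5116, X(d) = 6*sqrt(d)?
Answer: 5516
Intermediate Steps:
j(V, S) = 3*S (j(V, S) = 2*S + S = 3*S)
H = -5408 (H = -292 - 5116 = -5408)
X(j((6 + 4) - 1, 1))**2 - H = (6*sqrt(3*1))**2 - 1*(-5408) = (6*sqrt(3))**2 + 5408 = 108 + 5408 = 5516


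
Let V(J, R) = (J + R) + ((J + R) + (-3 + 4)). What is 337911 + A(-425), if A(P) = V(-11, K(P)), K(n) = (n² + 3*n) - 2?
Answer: 696586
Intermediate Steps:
K(n) = -2 + n² + 3*n
V(J, R) = 1 + 2*J + 2*R (V(J, R) = (J + R) + ((J + R) + 1) = (J + R) + (1 + J + R) = 1 + 2*J + 2*R)
A(P) = -25 + 2*P² + 6*P (A(P) = 1 + 2*(-11) + 2*(-2 + P² + 3*P) = 1 - 22 + (-4 + 2*P² + 6*P) = -25 + 2*P² + 6*P)
337911 + A(-425) = 337911 + (-25 + 2*(-425)² + 6*(-425)) = 337911 + (-25 + 2*180625 - 2550) = 337911 + (-25 + 361250 - 2550) = 337911 + 358675 = 696586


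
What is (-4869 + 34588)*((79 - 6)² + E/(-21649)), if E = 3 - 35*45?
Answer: 3428654074867/21649 ≈ 1.5837e+8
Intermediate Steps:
E = -1572 (E = 3 - 1575 = -1572)
(-4869 + 34588)*((79 - 6)² + E/(-21649)) = (-4869 + 34588)*((79 - 6)² - 1572/(-21649)) = 29719*(73² - 1572*(-1/21649)) = 29719*(5329 + 1572/21649) = 29719*(115369093/21649) = 3428654074867/21649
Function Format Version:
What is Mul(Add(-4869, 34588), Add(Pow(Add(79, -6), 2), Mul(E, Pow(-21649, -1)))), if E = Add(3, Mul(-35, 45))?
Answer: Rational(3428654074867, 21649) ≈ 1.5837e+8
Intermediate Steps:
E = -1572 (E = Add(3, -1575) = -1572)
Mul(Add(-4869, 34588), Add(Pow(Add(79, -6), 2), Mul(E, Pow(-21649, -1)))) = Mul(Add(-4869, 34588), Add(Pow(Add(79, -6), 2), Mul(-1572, Pow(-21649, -1)))) = Mul(29719, Add(Pow(73, 2), Mul(-1572, Rational(-1, 21649)))) = Mul(29719, Add(5329, Rational(1572, 21649))) = Mul(29719, Rational(115369093, 21649)) = Rational(3428654074867, 21649)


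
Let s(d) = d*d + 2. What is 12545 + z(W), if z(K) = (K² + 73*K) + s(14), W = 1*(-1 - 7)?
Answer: 12223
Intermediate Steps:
s(d) = 2 + d² (s(d) = d² + 2 = 2 + d²)
W = -8 (W = 1*(-8) = -8)
z(K) = 198 + K² + 73*K (z(K) = (K² + 73*K) + (2 + 14²) = (K² + 73*K) + (2 + 196) = (K² + 73*K) + 198 = 198 + K² + 73*K)
12545 + z(W) = 12545 + (198 + (-8)² + 73*(-8)) = 12545 + (198 + 64 - 584) = 12545 - 322 = 12223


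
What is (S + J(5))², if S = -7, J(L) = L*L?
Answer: 324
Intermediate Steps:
J(L) = L²
(S + J(5))² = (-7 + 5²)² = (-7 + 25)² = 18² = 324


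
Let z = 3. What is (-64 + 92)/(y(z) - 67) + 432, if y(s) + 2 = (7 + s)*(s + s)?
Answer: 3860/9 ≈ 428.89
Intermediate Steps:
y(s) = -2 + 2*s*(7 + s) (y(s) = -2 + (7 + s)*(s + s) = -2 + (7 + s)*(2*s) = -2 + 2*s*(7 + s))
(-64 + 92)/(y(z) - 67) + 432 = (-64 + 92)/((-2 + 2*3² + 14*3) - 67) + 432 = 28/((-2 + 2*9 + 42) - 67) + 432 = 28/((-2 + 18 + 42) - 67) + 432 = 28/(58 - 67) + 432 = 28/(-9) + 432 = 28*(-⅑) + 432 = -28/9 + 432 = 3860/9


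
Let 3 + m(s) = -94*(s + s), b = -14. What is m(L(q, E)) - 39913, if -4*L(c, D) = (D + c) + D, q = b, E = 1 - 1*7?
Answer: -41138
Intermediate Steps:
E = -6 (E = 1 - 7 = -6)
q = -14
L(c, D) = -D/2 - c/4 (L(c, D) = -((D + c) + D)/4 = -(c + 2*D)/4 = -D/2 - c/4)
m(s) = -3 - 188*s (m(s) = -3 - 94*(s + s) = -3 - 188*s)
m(L(q, E)) - 39913 = (-3 - 188*(-½*(-6) - ¼*(-14))) - 39913 = (-3 - 188*(3 + 7/2)) - 39913 = (-3 - 188*13/2) - 39913 = (-3 - 1222) - 39913 = -1225 - 39913 = -41138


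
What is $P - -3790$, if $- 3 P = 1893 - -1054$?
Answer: $\frac{8423}{3} \approx 2807.7$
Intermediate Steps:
$P = - \frac{2947}{3}$ ($P = - \frac{1893 - -1054}{3} = - \frac{1893 + 1054}{3} = \left(- \frac{1}{3}\right) 2947 = - \frac{2947}{3} \approx -982.33$)
$P - -3790 = - \frac{2947}{3} - -3790 = - \frac{2947}{3} + 3790 = \frac{8423}{3}$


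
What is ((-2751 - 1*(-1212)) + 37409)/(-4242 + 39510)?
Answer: 17935/17634 ≈ 1.0171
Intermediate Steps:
((-2751 - 1*(-1212)) + 37409)/(-4242 + 39510) = ((-2751 + 1212) + 37409)/35268 = (-1539 + 37409)*(1/35268) = 35870*(1/35268) = 17935/17634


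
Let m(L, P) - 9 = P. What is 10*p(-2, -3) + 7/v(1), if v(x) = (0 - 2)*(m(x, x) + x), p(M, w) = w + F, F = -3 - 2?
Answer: -1767/22 ≈ -80.318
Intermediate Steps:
F = -5
m(L, P) = 9 + P
p(M, w) = -5 + w (p(M, w) = w - 5 = -5 + w)
v(x) = -18 - 4*x (v(x) = (0 - 2)*((9 + x) + x) = -2*(9 + 2*x) = -18 - 4*x)
10*p(-2, -3) + 7/v(1) = 10*(-5 - 3) + 7/(-18 - 4*1) = 10*(-8) + 7/(-18 - 4) = -80 + 7/(-22) = -80 + 7*(-1/22) = -80 - 7/22 = -1767/22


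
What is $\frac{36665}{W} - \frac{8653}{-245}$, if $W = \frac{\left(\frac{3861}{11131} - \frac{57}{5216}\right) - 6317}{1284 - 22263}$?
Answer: $\frac{1563515622009866017}{12835937391305} \approx 1.2181 \cdot 10^{5}$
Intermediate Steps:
$W = \frac{52391581189}{174003710112}$ ($W = \frac{\left(3861 \cdot \frac{1}{11131} - \frac{57}{5216}\right) - 6317}{-20979} = \left(\left(\frac{3861}{11131} - \frac{57}{5216}\right) - 6317\right) \left(- \frac{1}{20979}\right) = \left(\frac{19504509}{58059296} - 6317\right) \left(- \frac{1}{20979}\right) = \left(- \frac{366741068323}{58059296}\right) \left(- \frac{1}{20979}\right) = \frac{52391581189}{174003710112} \approx 0.30109$)
$\frac{36665}{W} - \frac{8653}{-245} = \frac{36665}{\frac{52391581189}{174003710112}} - \frac{8653}{-245} = 36665 \cdot \frac{174003710112}{52391581189} - - \frac{8653}{245} = \frac{6379846031256480}{52391581189} + \frac{8653}{245} = \frac{1563515622009866017}{12835937391305}$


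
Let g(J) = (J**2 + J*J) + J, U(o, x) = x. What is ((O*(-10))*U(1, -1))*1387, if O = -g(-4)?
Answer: -388360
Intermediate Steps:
g(J) = J + 2*J**2 (g(J) = (J**2 + J**2) + J = 2*J**2 + J = J + 2*J**2)
O = -28 (O = -(-4)*(1 + 2*(-4)) = -(-4)*(1 - 8) = -(-4)*(-7) = -1*28 = -28)
((O*(-10))*U(1, -1))*1387 = (-28*(-10)*(-1))*1387 = (280*(-1))*1387 = -280*1387 = -388360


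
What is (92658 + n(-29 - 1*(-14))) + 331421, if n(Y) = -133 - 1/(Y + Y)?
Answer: 12718381/30 ≈ 4.2395e+5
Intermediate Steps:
n(Y) = -133 - 1/(2*Y)
(92658 + n(-29 - 1*(-14))) + 331421 = (92658 + (-133 - 1/(2*(-29 - 1*(-14))))) + 331421 = (92658 + (-133 - 1/(2*(-29 + 14)))) + 331421 = (92658 + (-133 - ½/(-15))) + 331421 = (92658 + (-133 - ½*(-1/15))) + 331421 = (92658 + (-133 + 1/30)) + 331421 = (92658 - 3989/30) + 331421 = 2775751/30 + 331421 = 12718381/30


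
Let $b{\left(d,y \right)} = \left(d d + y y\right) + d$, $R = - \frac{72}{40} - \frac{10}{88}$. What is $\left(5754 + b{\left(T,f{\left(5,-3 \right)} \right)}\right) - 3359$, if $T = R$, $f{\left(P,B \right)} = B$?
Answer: $\frac{116438221}{48400} \approx 2405.8$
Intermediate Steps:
$R = - \frac{421}{220}$ ($R = \left(-72\right) \frac{1}{40} - \frac{5}{44} = - \frac{9}{5} - \frac{5}{44} = - \frac{421}{220} \approx -1.9136$)
$T = - \frac{421}{220} \approx -1.9136$
$b{\left(d,y \right)} = d + d^{2} + y^{2}$ ($b{\left(d,y \right)} = \left(d^{2} + y^{2}\right) + d = d + d^{2} + y^{2}$)
$\left(5754 + b{\left(T,f{\left(5,-3 \right)} \right)}\right) - 3359 = \left(5754 + \left(- \frac{421}{220} + \left(- \frac{421}{220}\right)^{2} + \left(-3\right)^{2}\right)\right) - 3359 = \left(5754 + \left(- \frac{421}{220} + \frac{177241}{48400} + 9\right)\right) - 3359 = \left(5754 + \frac{520221}{48400}\right) - 3359 = \frac{279013821}{48400} - 3359 = \frac{116438221}{48400}$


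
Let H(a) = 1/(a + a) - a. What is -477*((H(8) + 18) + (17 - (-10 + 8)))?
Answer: -221805/16 ≈ -13863.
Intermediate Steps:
H(a) = 1/(2*a) - a
-477*((H(8) + 18) + (17 - (-10 + 8))) = -477*((((½)/8 - 1*8) + 18) + (17 - (-10 + 8))) = -477*((((½)*(⅛) - 8) + 18) + (17 - 1*(-2))) = -477*(((1/16 - 8) + 18) + (17 + 2)) = -477*((-127/16 + 18) + 19) = -477*(161/16 + 19) = -477*465/16 = -221805/16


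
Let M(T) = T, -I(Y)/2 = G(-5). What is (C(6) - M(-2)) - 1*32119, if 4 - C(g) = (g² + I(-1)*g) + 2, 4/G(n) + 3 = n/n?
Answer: -32175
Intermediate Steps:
G(n) = -2 (G(n) = 4/(-3 + n/n) = 4/(-3 + 1) = 4/(-2) = 4*(-½) = -2)
I(Y) = 4 (I(Y) = -2*(-2) = 4)
C(g) = 2 - g² - 4*g (C(g) = 4 - ((g² + 4*g) + 2) = 4 - (2 + g² + 4*g) = 4 + (-2 - g² - 4*g) = 2 - g² - 4*g)
(C(6) - M(-2)) - 1*32119 = ((2 - 1*6² - 4*6) - 1*(-2)) - 1*32119 = ((2 - 1*36 - 24) + 2) - 32119 = ((2 - 36 - 24) + 2) - 32119 = (-58 + 2) - 32119 = -56 - 32119 = -32175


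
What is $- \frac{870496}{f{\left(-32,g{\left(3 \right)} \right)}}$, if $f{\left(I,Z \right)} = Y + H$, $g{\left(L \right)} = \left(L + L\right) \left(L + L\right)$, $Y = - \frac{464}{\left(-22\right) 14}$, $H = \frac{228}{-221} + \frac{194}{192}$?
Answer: $- \frac{1422070121472}{2426329} \approx -5.861 \cdot 10^{5}$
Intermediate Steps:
$H = - \frac{451}{21216}$ ($H = 228 \left(- \frac{1}{221}\right) + 194 \cdot \frac{1}{192} = - \frac{228}{221} + \frac{97}{96} = - \frac{451}{21216} \approx -0.021258$)
$Y = \frac{116}{77}$ ($Y = - \frac{464}{-308} = \left(-464\right) \left(- \frac{1}{308}\right) = \frac{116}{77} \approx 1.5065$)
$g{\left(L \right)} = 4 L^{2}$ ($g{\left(L \right)} = 2 L 2 L = 4 L^{2}$)
$f{\left(I,Z \right)} = \frac{2426329}{1633632}$ ($f{\left(I,Z \right)} = \frac{116}{77} - \frac{451}{21216} = \frac{2426329}{1633632}$)
$- \frac{870496}{f{\left(-32,g{\left(3 \right)} \right)}} = - \frac{870496}{\frac{2426329}{1633632}} = \left(-870496\right) \frac{1633632}{2426329} = - \frac{1422070121472}{2426329}$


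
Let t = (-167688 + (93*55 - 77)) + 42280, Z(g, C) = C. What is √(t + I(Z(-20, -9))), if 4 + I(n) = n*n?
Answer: I*√120293 ≈ 346.83*I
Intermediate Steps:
I(n) = -4 + n² (I(n) = -4 + n*n = -4 + n²)
t = -120370 (t = (-167688 + (5115 - 77)) + 42280 = (-167688 + 5038) + 42280 = -162650 + 42280 = -120370)
√(t + I(Z(-20, -9))) = √(-120370 + (-4 + (-9)²)) = √(-120370 + (-4 + 81)) = √(-120370 + 77) = √(-120293) = I*√120293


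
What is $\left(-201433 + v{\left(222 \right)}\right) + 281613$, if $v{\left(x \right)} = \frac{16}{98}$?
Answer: $\frac{3928828}{49} \approx 80180.0$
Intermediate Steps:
$v{\left(x \right)} = \frac{8}{49}$ ($v{\left(x \right)} = 16 \cdot \frac{1}{98} = \frac{8}{49}$)
$\left(-201433 + v{\left(222 \right)}\right) + 281613 = \left(-201433 + \frac{8}{49}\right) + 281613 = - \frac{9870209}{49} + 281613 = \frac{3928828}{49}$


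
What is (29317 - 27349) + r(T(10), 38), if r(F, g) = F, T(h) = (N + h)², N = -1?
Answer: 2049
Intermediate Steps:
T(h) = (-1 + h)²
(29317 - 27349) + r(T(10), 38) = (29317 - 27349) + (-1 + 10)² = 1968 + 9² = 1968 + 81 = 2049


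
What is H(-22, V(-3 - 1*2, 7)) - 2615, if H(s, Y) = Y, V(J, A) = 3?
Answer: -2612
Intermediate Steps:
H(-22, V(-3 - 1*2, 7)) - 2615 = 3 - 2615 = -2612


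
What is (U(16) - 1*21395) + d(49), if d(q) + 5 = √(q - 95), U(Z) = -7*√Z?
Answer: -21428 + I*√46 ≈ -21428.0 + 6.7823*I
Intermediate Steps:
d(q) = -5 + √(-95 + q) (d(q) = -5 + √(q - 95) = -5 + √(-95 + q))
(U(16) - 1*21395) + d(49) = (-7*√16 - 1*21395) + (-5 + √(-95 + 49)) = (-7*4 - 21395) + (-5 + √(-46)) = (-28 - 21395) + (-5 + I*√46) = -21423 + (-5 + I*√46) = -21428 + I*√46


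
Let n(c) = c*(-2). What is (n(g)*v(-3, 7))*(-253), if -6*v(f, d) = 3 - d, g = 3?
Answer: 1012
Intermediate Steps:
n(c) = -2*c
v(f, d) = -1/2 + d/6 (v(f, d) = -(3 - d)/6 = -1/2 + d/6)
(n(g)*v(-3, 7))*(-253) = ((-2*3)*(-1/2 + (1/6)*7))*(-253) = -6*(-1/2 + 7/6)*(-253) = -6*2/3*(-253) = -4*(-253) = 1012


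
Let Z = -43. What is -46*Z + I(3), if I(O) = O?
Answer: 1981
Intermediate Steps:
-46*Z + I(3) = -46*(-43) + 3 = 1978 + 3 = 1981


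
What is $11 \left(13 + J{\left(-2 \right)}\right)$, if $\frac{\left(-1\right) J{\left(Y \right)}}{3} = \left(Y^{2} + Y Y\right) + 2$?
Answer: $-187$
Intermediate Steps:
$J{\left(Y \right)} = -6 - 6 Y^{2}$ ($J{\left(Y \right)} = - 3 \left(\left(Y^{2} + Y Y\right) + 2\right) = - 3 \left(\left(Y^{2} + Y^{2}\right) + 2\right) = - 3 \left(2 Y^{2} + 2\right) = - 3 \left(2 + 2 Y^{2}\right) = -6 - 6 Y^{2}$)
$11 \left(13 + J{\left(-2 \right)}\right) = 11 \left(13 - \left(6 + 6 \left(-2\right)^{2}\right)\right) = 11 \left(13 - 30\right) = 11 \left(-17\right) = -187$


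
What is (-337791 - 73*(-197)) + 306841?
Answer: -16569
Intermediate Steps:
(-337791 - 73*(-197)) + 306841 = (-337791 + 14381) + 306841 = -323410 + 306841 = -16569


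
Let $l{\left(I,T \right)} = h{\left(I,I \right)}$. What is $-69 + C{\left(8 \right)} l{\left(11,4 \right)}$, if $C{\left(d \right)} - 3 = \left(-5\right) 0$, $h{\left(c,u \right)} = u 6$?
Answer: $129$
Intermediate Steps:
$h{\left(c,u \right)} = 6 u$
$C{\left(d \right)} = 3$ ($C{\left(d \right)} = 3 - 0 = 3 + 0 = 3$)
$l{\left(I,T \right)} = 6 I$
$-69 + C{\left(8 \right)} l{\left(11,4 \right)} = -69 + 3 \cdot 6 \cdot 11 = -69 + 3 \cdot 66 = -69 + 198 = 129$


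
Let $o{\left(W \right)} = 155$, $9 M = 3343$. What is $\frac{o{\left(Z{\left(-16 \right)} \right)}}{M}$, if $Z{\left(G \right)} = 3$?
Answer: $\frac{1395}{3343} \approx 0.41729$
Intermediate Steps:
$M = \frac{3343}{9}$ ($M = \frac{1}{9} \cdot 3343 = \frac{3343}{9} \approx 371.44$)
$\frac{o{\left(Z{\left(-16 \right)} \right)}}{M} = \frac{155}{\frac{3343}{9}} = 155 \cdot \frac{9}{3343} = \frac{1395}{3343}$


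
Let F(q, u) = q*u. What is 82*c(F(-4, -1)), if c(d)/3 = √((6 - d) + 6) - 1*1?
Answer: -246 + 492*√2 ≈ 449.79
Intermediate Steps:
c(d) = -3 + 3*√(12 - d) (c(d) = 3*(√((6 - d) + 6) - 1*1) = 3*(√(12 - d) - 1) = 3*(-1 + √(12 - d)) = -3 + 3*√(12 - d))
82*c(F(-4, -1)) = 82*(-3 + 3*√(12 - (-4)*(-1))) = 82*(-3 + 3*√(12 - 1*4)) = 82*(-3 + 3*√(12 - 4)) = 82*(-3 + 3*√8) = 82*(-3 + 3*(2*√2)) = 82*(-3 + 6*√2) = -246 + 492*√2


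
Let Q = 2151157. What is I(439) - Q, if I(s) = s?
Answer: -2150718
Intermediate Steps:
I(439) - Q = 439 - 1*2151157 = 439 - 2151157 = -2150718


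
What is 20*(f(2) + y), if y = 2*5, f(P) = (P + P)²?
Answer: 520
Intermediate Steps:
f(P) = 4*P² (f(P) = (2*P)² = 4*P²)
y = 10
20*(f(2) + y) = 20*(4*2² + 10) = 20*(4*4 + 10) = 20*(16 + 10) = 20*26 = 520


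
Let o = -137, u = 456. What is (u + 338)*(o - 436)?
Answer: -454962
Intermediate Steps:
(u + 338)*(o - 436) = (456 + 338)*(-137 - 436) = 794*(-573) = -454962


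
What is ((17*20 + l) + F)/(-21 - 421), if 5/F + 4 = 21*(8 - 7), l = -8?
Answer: -5649/7514 ≈ -0.75180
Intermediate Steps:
F = 5/17 (F = 5/(-4 + 21*(8 - 7)) = 5/(-4 + 21*1) = 5/(-4 + 21) = 5/17 ≈ 0.29412)
((17*20 + l) + F)/(-21 - 421) = ((17*20 - 8) + 5/17)/(-21 - 421) = ((340 - 8) + 5/17)/(-442) = (332 + 5/17)*(-1/442) = (5649/17)*(-1/442) = -5649/7514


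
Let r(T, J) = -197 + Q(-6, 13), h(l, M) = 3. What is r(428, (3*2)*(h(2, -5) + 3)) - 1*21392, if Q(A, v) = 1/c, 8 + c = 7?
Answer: -21590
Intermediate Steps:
c = -1 (c = -8 + 7 = -1)
Q(A, v) = -1 (Q(A, v) = 1/(-1) = -1)
r(T, J) = -198 (r(T, J) = -197 - 1 = -198)
r(428, (3*2)*(h(2, -5) + 3)) - 1*21392 = -198 - 1*21392 = -198 - 21392 = -21590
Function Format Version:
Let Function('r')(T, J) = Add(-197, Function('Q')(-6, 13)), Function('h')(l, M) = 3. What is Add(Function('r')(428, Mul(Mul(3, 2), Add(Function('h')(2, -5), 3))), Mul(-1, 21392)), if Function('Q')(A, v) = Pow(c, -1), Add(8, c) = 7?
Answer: -21590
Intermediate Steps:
c = -1 (c = Add(-8, 7) = -1)
Function('Q')(A, v) = -1 (Function('Q')(A, v) = Pow(-1, -1) = -1)
Function('r')(T, J) = -198 (Function('r')(T, J) = Add(-197, -1) = -198)
Add(Function('r')(428, Mul(Mul(3, 2), Add(Function('h')(2, -5), 3))), Mul(-1, 21392)) = Add(-198, Mul(-1, 21392)) = Add(-198, -21392) = -21590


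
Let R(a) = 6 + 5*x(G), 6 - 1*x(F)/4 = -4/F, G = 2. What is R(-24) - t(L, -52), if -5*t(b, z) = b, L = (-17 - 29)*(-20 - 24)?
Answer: 2854/5 ≈ 570.80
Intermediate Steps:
x(F) = 24 + 16/F (x(F) = 24 - (-16)/F = 24 + 16/F)
L = 2024 (L = -46*(-44) = 2024)
t(b, z) = -b/5
R(a) = 166 (R(a) = 6 + 5*(24 + 16/2) = 6 + 5*(24 + 16*(½)) = 6 + 5*(24 + 8) = 6 + 5*32 = 6 + 160 = 166)
R(-24) - t(L, -52) = 166 - (-1)*2024/5 = 166 - 1*(-2024/5) = 166 + 2024/5 = 2854/5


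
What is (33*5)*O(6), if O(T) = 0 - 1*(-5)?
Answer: 825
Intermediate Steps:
O(T) = 5 (O(T) = 0 + 5 = 5)
(33*5)*O(6) = (33*5)*5 = 165*5 = 825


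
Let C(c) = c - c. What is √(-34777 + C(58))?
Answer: I*√34777 ≈ 186.49*I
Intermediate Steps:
C(c) = 0
√(-34777 + C(58)) = √(-34777 + 0) = √(-34777) = I*√34777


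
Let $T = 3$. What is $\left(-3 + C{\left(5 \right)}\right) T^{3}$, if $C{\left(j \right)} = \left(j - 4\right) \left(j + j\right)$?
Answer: $189$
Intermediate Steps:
$C{\left(j \right)} = 2 j \left(-4 + j\right)$ ($C{\left(j \right)} = \left(-4 + j\right) 2 j = 2 j \left(-4 + j\right)$)
$\left(-3 + C{\left(5 \right)}\right) T^{3} = \left(-3 + 2 \cdot 5 \left(-4 + 5\right)\right) 3^{3} = \left(-3 + 2 \cdot 5 \cdot 1\right) 27 = \left(-3 + 10\right) 27 = 7 \cdot 27 = 189$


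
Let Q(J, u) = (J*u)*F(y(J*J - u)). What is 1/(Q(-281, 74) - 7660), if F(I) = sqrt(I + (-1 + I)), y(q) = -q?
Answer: I/(10*(-766*I + 10397*sqrt(6311))) ≈ -1.1228e-10 + 1.2107e-7*I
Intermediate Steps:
F(I) = sqrt(-1 + 2*I)
Q(J, u) = J*u*sqrt(-1 - 2*J**2 + 2*u) (Q(J, u) = (J*u)*sqrt(-1 + 2*(-(J*J - u))) = (J*u)*sqrt(-1 + 2*(-(J**2 - u))) = (J*u)*sqrt(-1 + 2*(u - J**2)) = (J*u)*sqrt(-1 + (-2*J**2 + 2*u)) = (J*u)*sqrt(-1 - 2*J**2 + 2*u) = J*u*sqrt(-1 - 2*J**2 + 2*u))
1/(Q(-281, 74) - 7660) = 1/(-281*74*sqrt(-1 - 2*(-281)**2 + 2*74) - 7660) = 1/(-281*74*sqrt(-1 - 2*78961 + 148) - 7660) = 1/(-281*74*sqrt(-1 - 157922 + 148) - 7660) = 1/(-281*74*sqrt(-157775) - 7660) = 1/(-281*74*5*I*sqrt(6311) - 7660) = 1/(-103970*I*sqrt(6311) - 7660) = 1/(-7660 - 103970*I*sqrt(6311))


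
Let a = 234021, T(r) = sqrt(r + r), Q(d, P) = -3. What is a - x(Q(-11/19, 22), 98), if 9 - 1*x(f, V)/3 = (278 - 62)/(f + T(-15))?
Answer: 3041274/13 - 216*I*sqrt(30)/13 ≈ 2.3394e+5 - 91.006*I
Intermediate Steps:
T(r) = sqrt(2)*sqrt(r) (T(r) = sqrt(2*r) = sqrt(2)*sqrt(r))
x(f, V) = 27 - 648/(f + I*sqrt(30)) (x(f, V) = 27 - 3*(278 - 62)/(f + sqrt(2)*sqrt(-15)) = 27 - 648/(f + sqrt(2)*(I*sqrt(15))) = 27 - 648/(f + I*sqrt(30)))
a - x(Q(-11/19, 22), 98) = 234021 - 27*(-24 - 3 + I*sqrt(30))/(-3 + I*sqrt(30)) = 234021 - 27*(-27 + I*sqrt(30))/(-3 + I*sqrt(30))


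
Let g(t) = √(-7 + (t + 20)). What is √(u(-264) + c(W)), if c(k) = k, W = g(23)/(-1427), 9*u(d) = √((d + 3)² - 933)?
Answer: √(-77058 + 4072658*√16797)/4281 ≈ 5.3662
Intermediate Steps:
g(t) = √(13 + t) (g(t) = √(-7 + (20 + t)) = √(13 + t))
u(d) = √(-933 + (3 + d)²)/9 (u(d) = √((d + 3)² - 933)/9 = √((3 + d)² - 933)/9 = √(-933 + (3 + d)²)/9)
W = -6/1427 (W = √(13 + 23)/(-1427) = √36*(-1/1427) = 6*(-1/1427) = -6/1427 ≈ -0.0042046)
√(u(-264) + c(W)) = √(√(-933 + (3 - 264)²)/9 - 6/1427) = √(√(-933 + (-261)²)/9 - 6/1427) = √(√(-933 + 68121)/9 - 6/1427) = √(√67188/9 - 6/1427) = √((2*√16797)/9 - 6/1427) = √(2*√16797/9 - 6/1427) = √(-6/1427 + 2*√16797/9)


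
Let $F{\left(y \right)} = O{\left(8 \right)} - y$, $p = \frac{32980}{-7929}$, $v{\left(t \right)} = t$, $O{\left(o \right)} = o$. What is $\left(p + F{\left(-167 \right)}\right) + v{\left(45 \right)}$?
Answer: $\frac{1711400}{7929} \approx 215.84$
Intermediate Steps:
$p = - \frac{32980}{7929}$ ($p = 32980 \left(- \frac{1}{7929}\right) = - \frac{32980}{7929} \approx -4.1594$)
$F{\left(y \right)} = 8 - y$
$\left(p + F{\left(-167 \right)}\right) + v{\left(45 \right)} = \left(- \frac{32980}{7929} + \left(8 - -167\right)\right) + 45 = \left(- \frac{32980}{7929} + \left(8 + 167\right)\right) + 45 = \left(- \frac{32980}{7929} + 175\right) + 45 = \frac{1354595}{7929} + 45 = \frac{1711400}{7929}$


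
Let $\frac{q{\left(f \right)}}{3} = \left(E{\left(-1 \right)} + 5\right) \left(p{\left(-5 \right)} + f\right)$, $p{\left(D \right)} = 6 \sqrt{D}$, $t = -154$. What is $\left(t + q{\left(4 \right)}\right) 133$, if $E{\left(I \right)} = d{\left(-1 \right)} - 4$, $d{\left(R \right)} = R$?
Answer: $-20482$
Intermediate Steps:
$E{\left(I \right)} = -5$ ($E{\left(I \right)} = -1 - 4 = -5$)
$q{\left(f \right)} = 0$ ($q{\left(f \right)} = 3 \left(-5 + 5\right) \left(6 \sqrt{-5} + f\right) = 3 \cdot 0 \left(6 i \sqrt{5} + f\right) = 3 \cdot 0 \left(f + 6 i \sqrt{5}\right) = 3 \cdot 0 = 0$)
$\left(t + q{\left(4 \right)}\right) 133 = \left(-154 + 0\right) 133 = \left(-154\right) 133 = -20482$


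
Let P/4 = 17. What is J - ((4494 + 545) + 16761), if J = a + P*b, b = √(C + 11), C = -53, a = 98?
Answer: -21702 + 68*I*√42 ≈ -21702.0 + 440.69*I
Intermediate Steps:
P = 68 (P = 4*17 = 68)
b = I*√42 (b = √(-53 + 11) = √(-42) = I*√42 ≈ 6.4807*I)
J = 98 + 68*I*√42 (J = 98 + 68*(I*√42) = 98 + 68*I*√42 ≈ 98.0 + 440.69*I)
J - ((4494 + 545) + 16761) = (98 + 68*I*√42) - ((4494 + 545) + 16761) = (98 + 68*I*√42) - (5039 + 16761) = (98 + 68*I*√42) - 1*21800 = (98 + 68*I*√42) - 21800 = -21702 + 68*I*√42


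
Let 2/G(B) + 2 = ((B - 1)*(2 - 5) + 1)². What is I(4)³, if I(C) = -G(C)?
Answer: -1/29791 ≈ -3.3567e-5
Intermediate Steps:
G(B) = 2/(-2 + (4 - 3*B)²) (G(B) = 2/(-2 + ((B - 1)*(2 - 5) + 1)²) = 2/(-2 + ((-1 + B)*(-3) + 1)²) = 2/(-2 + ((3 - 3*B) + 1)²) = 2/(-2 + (4 - 3*B)²))
I(C) = -2/(-2 + (-4 + 3*C)²)
I(4)³ = (-2/(-2 + (-4 + 3*4)²))³ = (-2/(-2 + (-4 + 12)²))³ = (-2/(-2 + 8²))³ = (-2/(-2 + 64))³ = (-2/62)³ = (-2*1/62)³ = (-1/31)³ = -1/29791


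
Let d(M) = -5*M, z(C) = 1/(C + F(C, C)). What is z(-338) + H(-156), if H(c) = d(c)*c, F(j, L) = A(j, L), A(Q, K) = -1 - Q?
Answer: -121681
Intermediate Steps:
F(j, L) = -1 - j
z(C) = -1 (z(C) = 1/(C + (-1 - C)) = 1/(-1) = -1)
H(c) = -5*c**2 (H(c) = (-5*c)*c = -5*c**2)
z(-338) + H(-156) = -1 - 5*(-156)**2 = -1 - 5*24336 = -1 - 121680 = -121681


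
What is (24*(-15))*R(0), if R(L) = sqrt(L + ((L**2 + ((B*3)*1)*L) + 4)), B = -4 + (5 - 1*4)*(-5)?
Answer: -720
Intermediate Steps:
B = -9 (B = -4 + (5 - 4)*(-5) = -4 + 1*(-5) = -4 - 5 = -9)
R(L) = sqrt(4 + L**2 - 26*L) (R(L) = sqrt(L + ((L**2 + (-9*3*1)*L) + 4)) = sqrt(L + ((L**2 + (-27*1)*L) + 4)) = sqrt(L + ((L**2 - 27*L) + 4)) = sqrt(L + (4 + L**2 - 27*L)) = sqrt(4 + L**2 - 26*L))
(24*(-15))*R(0) = (24*(-15))*sqrt(4 + 0**2 - 26*0) = -360*sqrt(4 + 0 + 0) = -360*sqrt(4) = -360*2 = -720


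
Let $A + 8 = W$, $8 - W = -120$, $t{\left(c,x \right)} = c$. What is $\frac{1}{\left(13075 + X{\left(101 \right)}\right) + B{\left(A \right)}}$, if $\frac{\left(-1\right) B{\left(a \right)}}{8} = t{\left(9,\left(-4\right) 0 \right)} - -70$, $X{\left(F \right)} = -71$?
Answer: $\frac{1}{12372} \approx 8.0828 \cdot 10^{-5}$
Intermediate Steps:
$W = 128$ ($W = 8 - -120 = 8 + 120 = 128$)
$A = 120$ ($A = -8 + 128 = 120$)
$B{\left(a \right)} = -632$ ($B{\left(a \right)} = - 8 \left(9 - -70\right) = - 8 \left(9 + 70\right) = \left(-8\right) 79 = -632$)
$\frac{1}{\left(13075 + X{\left(101 \right)}\right) + B{\left(A \right)}} = \frac{1}{\left(13075 - 71\right) - 632} = \frac{1}{13004 - 632} = \frac{1}{12372}$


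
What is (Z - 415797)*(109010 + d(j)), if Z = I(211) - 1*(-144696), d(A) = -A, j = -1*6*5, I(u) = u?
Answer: -29537845600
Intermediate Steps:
j = -30 (j = -6*5 = -30)
Z = 144907 (Z = 211 - 1*(-144696) = 211 + 144696 = 144907)
(Z - 415797)*(109010 + d(j)) = (144907 - 415797)*(109010 - 1*(-30)) = -270890*(109010 + 30) = -270890*109040 = -29537845600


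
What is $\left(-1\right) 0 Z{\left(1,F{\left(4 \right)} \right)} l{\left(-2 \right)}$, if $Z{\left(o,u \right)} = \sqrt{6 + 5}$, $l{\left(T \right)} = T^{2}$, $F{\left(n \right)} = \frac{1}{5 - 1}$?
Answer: $0$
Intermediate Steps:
$F{\left(n \right)} = \frac{1}{4}$
$Z{\left(o,u \right)} = \sqrt{11}$
$\left(-1\right) 0 Z{\left(1,F{\left(4 \right)} \right)} l{\left(-2 \right)} = \left(-1\right) 0 \sqrt{11} \left(-2\right)^{2} = 0 \sqrt{11} \cdot 4 = 0 \cdot 4 = 0$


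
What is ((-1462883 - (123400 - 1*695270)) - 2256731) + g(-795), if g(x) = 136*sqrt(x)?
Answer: -3147744 + 136*I*sqrt(795) ≈ -3.1477e+6 + 3834.6*I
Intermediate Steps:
((-1462883 - (123400 - 1*695270)) - 2256731) + g(-795) = ((-1462883 - (123400 - 1*695270)) - 2256731) + 136*sqrt(-795) = ((-1462883 - (123400 - 695270)) - 2256731) + 136*(I*sqrt(795)) = ((-1462883 - 1*(-571870)) - 2256731) + 136*I*sqrt(795) = ((-1462883 + 571870) - 2256731) + 136*I*sqrt(795) = (-891013 - 2256731) + 136*I*sqrt(795) = -3147744 + 136*I*sqrt(795)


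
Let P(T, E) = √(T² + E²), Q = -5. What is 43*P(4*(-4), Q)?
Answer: 43*√281 ≈ 720.81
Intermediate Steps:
P(T, E) = √(E² + T²)
43*P(4*(-4), Q) = 43*√((-5)² + (4*(-4))²) = 43*√(25 + (-16)²) = 43*√(25 + 256) = 43*√281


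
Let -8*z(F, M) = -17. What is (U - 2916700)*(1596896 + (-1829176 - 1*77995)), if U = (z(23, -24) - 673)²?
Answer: 48981287040525/64 ≈ 7.6533e+11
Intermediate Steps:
z(F, M) = 17/8 (z(F, M) = -⅛*(-17) = 17/8)
U = 28804689/64 (U = (17/8 - 673)² = (-5367/8)² = 28804689/64 ≈ 4.5007e+5)
(U - 2916700)*(1596896 + (-1829176 - 1*77995)) = (28804689/64 - 2916700)*(1596896 + (-1829176 - 1*77995)) = -157864111*(1596896 + (-1829176 - 77995))/64 = -157864111*(1596896 - 1907171)/64 = -157864111/64*(-310275) = 48981287040525/64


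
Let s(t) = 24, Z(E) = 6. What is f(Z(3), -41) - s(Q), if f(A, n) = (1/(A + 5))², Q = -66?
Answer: -2903/121 ≈ -23.992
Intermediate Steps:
f(A, n) = (5 + A)⁻² (f(A, n) = (1/(5 + A))² = (5 + A)⁻²)
f(Z(3), -41) - s(Q) = (5 + 6)⁻² - 1*24 = 11⁻² - 24 = 1/121 - 24 = -2903/121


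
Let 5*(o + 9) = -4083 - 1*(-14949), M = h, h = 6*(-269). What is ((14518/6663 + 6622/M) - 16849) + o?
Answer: -43872842691/2987245 ≈ -14687.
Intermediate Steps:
h = -1614
M = -1614
o = 10821/5 (o = -9 + (-4083 - 1*(-14949))/5 = -9 + (-4083 + 14949)/5 = -9 + (1/5)*10866 = -9 + 10866/5 = 10821/5 ≈ 2164.2)
((14518/6663 + 6622/M) - 16849) + o = ((14518/6663 + 6622/(-1614)) - 16849) + 10821/5 = ((14518*(1/6663) + 6622*(-1/1614)) - 16849) + 10821/5 = ((14518/6663 - 3311/807) - 16849) + 10821/5 = (-1149463/597449 - 16849) + 10821/5 = -10067567664/597449 + 10821/5 = -43872842691/2987245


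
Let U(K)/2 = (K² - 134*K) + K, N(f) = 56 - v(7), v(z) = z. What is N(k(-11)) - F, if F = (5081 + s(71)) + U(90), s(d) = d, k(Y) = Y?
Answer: 2637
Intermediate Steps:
N(f) = 49 (N(f) = 56 - 1*7 = 56 - 7 = 49)
U(K) = -266*K + 2*K² (U(K) = 2*((K² - 134*K) + K) = 2*(K² - 133*K) = -266*K + 2*K²)
F = -2588 (F = (5081 + 71) + 2*90*(-133 + 90) = 5152 + 2*90*(-43) = 5152 - 7740 = -2588)
N(k(-11)) - F = 49 - 1*(-2588) = 49 + 2588 = 2637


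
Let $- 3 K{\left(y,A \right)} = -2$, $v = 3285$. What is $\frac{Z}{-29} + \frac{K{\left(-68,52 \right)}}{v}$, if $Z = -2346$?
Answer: $\frac{23119888}{285795} \approx 80.897$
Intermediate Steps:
$K{\left(y,A \right)} = \frac{2}{3}$ ($K{\left(y,A \right)} = \left(- \frac{1}{3}\right) \left(-2\right) = \frac{2}{3}$)
$\frac{Z}{-29} + \frac{K{\left(-68,52 \right)}}{v} = - \frac{2346}{-29} + \frac{2}{3 \cdot 3285} = \left(-2346\right) \left(- \frac{1}{29}\right) + \frac{2}{3} \cdot \frac{1}{3285} = \frac{2346}{29} + \frac{2}{9855} = \frac{23119888}{285795}$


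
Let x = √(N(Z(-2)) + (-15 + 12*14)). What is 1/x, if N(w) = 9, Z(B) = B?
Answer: √2/18 ≈ 0.078567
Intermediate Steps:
x = 9*√2 (x = √(9 + (-15 + 12*14)) = √(9 + (-15 + 168)) = √(9 + 153) = √162 = 9*√2 ≈ 12.728)
1/x = 1/(9*√2) = √2/18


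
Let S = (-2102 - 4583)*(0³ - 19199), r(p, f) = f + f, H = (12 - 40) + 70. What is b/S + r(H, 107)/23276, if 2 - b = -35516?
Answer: 2020901027/213383253710 ≈ 0.0094708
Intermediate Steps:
H = 42 (H = -28 + 70 = 42)
r(p, f) = 2*f
b = 35518 (b = 2 - 1*(-35516) = 2 + 35516 = 35518)
S = 128345315 (S = -6685*(0 - 19199) = -6685*(-19199) = 128345315)
b/S + r(H, 107)/23276 = 35518/128345315 + (2*107)/23276 = 35518*(1/128345315) + 214*(1/23276) = 5074/18335045 + 107/11638 = 2020901027/213383253710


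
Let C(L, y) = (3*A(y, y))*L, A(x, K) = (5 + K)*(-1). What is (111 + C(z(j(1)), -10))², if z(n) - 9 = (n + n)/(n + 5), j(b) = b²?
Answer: 63001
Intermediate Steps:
A(x, K) = -5 - K
z(n) = 9 + 2*n/(5 + n) (z(n) = 9 + (n + n)/(n + 5) = 9 + (2*n)/(5 + n) = 9 + 2*n/(5 + n))
C(L, y) = L*(-15 - 3*y) (C(L, y) = (3*(-5 - y))*L = (-15 - 3*y)*L = L*(-15 - 3*y))
(111 + C(z(j(1)), -10))² = (111 - 3*(45 + 11*1²)/(5 + 1²)*(5 - 10))² = (111 - 3*(45 + 11*1)/(5 + 1)*(-5))² = (111 - 3*(45 + 11)/6*(-5))² = (111 - 3*(⅙)*56*(-5))² = (111 - 3*28/3*(-5))² = (111 + 140)² = 251² = 63001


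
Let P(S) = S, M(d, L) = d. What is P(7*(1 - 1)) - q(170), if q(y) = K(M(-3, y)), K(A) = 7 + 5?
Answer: -12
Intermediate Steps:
K(A) = 12
q(y) = 12
P(7*(1 - 1)) - q(170) = 7*(1 - 1) - 1*12 = 7*0 - 12 = 0 - 12 = -12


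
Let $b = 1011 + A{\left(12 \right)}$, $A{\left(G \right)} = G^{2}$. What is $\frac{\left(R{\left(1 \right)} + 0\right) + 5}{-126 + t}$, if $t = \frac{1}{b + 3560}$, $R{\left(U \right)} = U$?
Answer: $- \frac{28290}{594089} \approx -0.047619$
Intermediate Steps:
$b = 1155$ ($b = 1011 + 12^{2} = 1011 + 144 = 1155$)
$t = \frac{1}{4715}$ ($t = \frac{1}{1155 + 3560} = \frac{1}{4715} \approx 0.00021209$)
$\frac{\left(R{\left(1 \right)} + 0\right) + 5}{-126 + t} = \frac{\left(1 + 0\right) + 5}{-126 + \frac{1}{4715}} = \frac{1 + 5}{- \frac{594089}{4715}} = 6 \left(- \frac{4715}{594089}\right) = - \frac{28290}{594089}$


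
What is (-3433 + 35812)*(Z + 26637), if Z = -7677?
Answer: 613905840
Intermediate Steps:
(-3433 + 35812)*(Z + 26637) = (-3433 + 35812)*(-7677 + 26637) = 32379*18960 = 613905840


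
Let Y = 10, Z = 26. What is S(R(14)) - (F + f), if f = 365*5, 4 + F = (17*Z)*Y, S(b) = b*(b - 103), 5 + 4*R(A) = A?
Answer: -103483/16 ≈ -6467.7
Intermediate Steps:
R(A) = -5/4 + A/4
S(b) = b*(-103 + b)
F = 4416 (F = -4 + (17*26)*10 = -4 + 442*10 = -4 + 4420 = 4416)
f = 1825
S(R(14)) - (F + f) = (-5/4 + (1/4)*14)*(-103 + (-5/4 + (1/4)*14)) - (4416 + 1825) = (-5/4 + 7/2)*(-103 + (-5/4 + 7/2)) - 1*6241 = 9*(-103 + 9/4)/4 - 6241 = (9/4)*(-403/4) - 6241 = -3627/16 - 6241 = -103483/16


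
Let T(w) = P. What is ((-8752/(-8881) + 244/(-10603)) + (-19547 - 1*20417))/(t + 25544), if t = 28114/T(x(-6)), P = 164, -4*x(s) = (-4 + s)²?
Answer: -61715317908464/39712590426119 ≈ -1.5540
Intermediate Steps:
x(s) = -(-4 + s)²/4
T(w) = 164
t = 14057/82 (t = 28114/164 = 28114*(1/164) = 14057/82 ≈ 171.43)
((-8752/(-8881) + 244/(-10603)) + (-19547 - 1*20417))/(t + 25544) = ((-8752/(-8881) + 244/(-10603)) + (-19547 - 1*20417))/(14057/82 + 25544) = ((-8752*(-1/8881) + 244*(-1/10603)) + (-19547 - 20417))/(2108665/82) = ((8752/8881 - 244/10603) - 39964)*(82/2108665) = (90630492/94165243 - 39964)*(82/2108665) = -3763129140760/94165243*82/2108665 = -61715317908464/39712590426119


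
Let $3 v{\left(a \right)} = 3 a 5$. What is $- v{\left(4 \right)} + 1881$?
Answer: $1861$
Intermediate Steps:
$v{\left(a \right)} = 5 a$ ($v{\left(a \right)} = \frac{3 a 5}{3} = \frac{15 a}{3} = 5 a$)
$- v{\left(4 \right)} + 1881 = - 5 \cdot 4 + 1881 = \left(-1\right) 20 + 1881 = -20 + 1881 = 1861$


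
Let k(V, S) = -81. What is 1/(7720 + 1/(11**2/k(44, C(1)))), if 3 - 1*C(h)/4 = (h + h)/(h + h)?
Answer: 121/934039 ≈ 0.00012954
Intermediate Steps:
C(h) = 8 (C(h) = 12 - 4*(h + h)/(h + h) = 12 - 4*2*h/(2*h) = 12 - 4*2*h*1/(2*h) = 12 - 4*1 = 12 - 4 = 8)
1/(7720 + 1/(11**2/k(44, C(1)))) = 1/(7720 + 1/(11**2/(-81))) = 1/(7720 + 1/(121*(-1/81))) = 1/(7720 + 1/(-121/81)) = 1/(7720 - 81/121) = 1/(934039/121) = 121/934039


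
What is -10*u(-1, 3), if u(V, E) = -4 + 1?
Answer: 30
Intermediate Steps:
u(V, E) = -3
-10*u(-1, 3) = -10*(-3) = 30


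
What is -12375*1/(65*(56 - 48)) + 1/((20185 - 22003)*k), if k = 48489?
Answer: -109089340027/4583956104 ≈ -23.798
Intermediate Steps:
-12375*1/(65*(56 - 48)) + 1/((20185 - 22003)*k) = -12375*1/(65*(56 - 48)) + 1/((20185 - 22003)*48489) = -12375/(65*8) + (1/48489)/(-1818) = -12375/520 - 1/1818*1/48489 = -12375*1/520 - 1/88153002 = -2475/104 - 1/88153002 = -109089340027/4583956104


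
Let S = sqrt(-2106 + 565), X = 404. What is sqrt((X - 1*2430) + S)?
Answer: sqrt(-2026 + I*sqrt(1541)) ≈ 0.436 + 45.013*I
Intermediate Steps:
S = I*sqrt(1541) (S = sqrt(-1541) = I*sqrt(1541) ≈ 39.256*I)
sqrt((X - 1*2430) + S) = sqrt((404 - 1*2430) + I*sqrt(1541)) = sqrt((404 - 2430) + I*sqrt(1541)) = sqrt(-2026 + I*sqrt(1541))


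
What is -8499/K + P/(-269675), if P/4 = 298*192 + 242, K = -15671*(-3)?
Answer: -4365686547/4226076925 ≈ -1.0330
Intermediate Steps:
K = 47013
P = 229832 (P = 4*(298*192 + 242) = 4*(57216 + 242) = 4*57458 = 229832)
-8499/K + P/(-269675) = -8499/47013 + 229832/(-269675) = -8499*1/47013 + 229832*(-1/269675) = -2833/15671 - 229832/269675 = -4365686547/4226076925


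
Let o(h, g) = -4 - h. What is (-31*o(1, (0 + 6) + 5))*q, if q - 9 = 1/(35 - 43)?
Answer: 11005/8 ≈ 1375.6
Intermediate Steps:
q = 71/8 (q = 9 + 1/(35 - 43) = 9 + 1/(-8) = 9 - ⅛ = 71/8 ≈ 8.8750)
(-31*o(1, (0 + 6) + 5))*q = -31*(-4 - 1*1)*(71/8) = -31*(-4 - 1)*(71/8) = -31*(-5)*(71/8) = 155*(71/8) = 11005/8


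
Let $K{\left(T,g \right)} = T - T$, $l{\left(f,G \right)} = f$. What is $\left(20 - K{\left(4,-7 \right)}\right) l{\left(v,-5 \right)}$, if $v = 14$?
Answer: $280$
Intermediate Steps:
$K{\left(T,g \right)} = 0$
$\left(20 - K{\left(4,-7 \right)}\right) l{\left(v,-5 \right)} = \left(20 - 0\right) 14 = \left(20 + 0\right) 14 = 20 \cdot 14 = 280$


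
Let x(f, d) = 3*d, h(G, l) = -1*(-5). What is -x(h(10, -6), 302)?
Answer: -906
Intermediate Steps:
h(G, l) = 5
-x(h(10, -6), 302) = -3*302 = -1*906 = -906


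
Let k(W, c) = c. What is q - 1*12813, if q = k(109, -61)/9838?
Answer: -126054355/9838 ≈ -12813.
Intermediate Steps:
q = -61/9838 ≈ -0.0062004
q - 1*12813 = -61/9838 - 1*12813 = -61/9838 - 12813 = -126054355/9838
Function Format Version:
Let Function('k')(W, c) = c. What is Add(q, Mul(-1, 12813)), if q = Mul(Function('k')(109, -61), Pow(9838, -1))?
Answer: Rational(-126054355, 9838) ≈ -12813.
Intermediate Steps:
q = Rational(-61, 9838) (q = Mul(-61, Pow(9838, -1)) = Mul(-61, Rational(1, 9838)) = Rational(-61, 9838) ≈ -0.0062004)
Add(q, Mul(-1, 12813)) = Add(Rational(-61, 9838), Mul(-1, 12813)) = Add(Rational(-61, 9838), -12813) = Rational(-126054355, 9838)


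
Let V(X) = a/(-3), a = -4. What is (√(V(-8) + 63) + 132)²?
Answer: (396 + √579)²/9 ≈ 19606.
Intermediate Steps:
V(X) = 4/3 (V(X) = -4/(-3) = -4*(-⅓) = 4/3)
(√(V(-8) + 63) + 132)² = (√(4/3 + 63) + 132)² = (√(193/3) + 132)² = (√579/3 + 132)² = (132 + √579/3)²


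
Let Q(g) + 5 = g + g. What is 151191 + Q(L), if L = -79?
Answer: 151028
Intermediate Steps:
Q(g) = -5 + 2*g (Q(g) = -5 + (g + g) = -5 + 2*g)
151191 + Q(L) = 151191 + (-5 + 2*(-79)) = 151191 + (-5 - 158) = 151191 - 163 = 151028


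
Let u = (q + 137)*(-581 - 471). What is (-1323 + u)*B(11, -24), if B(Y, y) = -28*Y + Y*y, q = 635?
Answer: 465303124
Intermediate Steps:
u = -812144 (u = (635 + 137)*(-581 - 471) = 772*(-1052) = -812144)
(-1323 + u)*B(11, -24) = (-1323 - 812144)*(11*(-28 - 24)) = -8948137*(-52) = -813467*(-572) = 465303124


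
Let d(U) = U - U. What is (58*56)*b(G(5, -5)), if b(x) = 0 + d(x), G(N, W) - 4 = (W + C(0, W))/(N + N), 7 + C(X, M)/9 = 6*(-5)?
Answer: 0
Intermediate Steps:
d(U) = 0
C(X, M) = -333 (C(X, M) = -63 + 9*(6*(-5)) = -63 + 9*(-30) = -63 - 270 = -333)
G(N, W) = 4 + (-333 + W)/(2*N) (G(N, W) = 4 + (W - 333)/(N + N) = 4 + (-333 + W)/((2*N)) = 4 + (-333 + W)*(1/(2*N)) = 4 + (-333 + W)/(2*N))
b(x) = 0 (b(x) = 0 + 0 = 0)
(58*56)*b(G(5, -5)) = (58*56)*0 = 3248*0 = 0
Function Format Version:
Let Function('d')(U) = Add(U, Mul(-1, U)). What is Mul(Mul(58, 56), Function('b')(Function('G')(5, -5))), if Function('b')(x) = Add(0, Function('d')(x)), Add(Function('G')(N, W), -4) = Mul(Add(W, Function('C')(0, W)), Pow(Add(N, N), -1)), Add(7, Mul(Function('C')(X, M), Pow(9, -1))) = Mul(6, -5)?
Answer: 0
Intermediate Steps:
Function('d')(U) = 0
Function('C')(X, M) = -333 (Function('C')(X, M) = Add(-63, Mul(9, Mul(6, -5))) = Add(-63, Mul(9, -30)) = Add(-63, -270) = -333)
Function('G')(N, W) = Add(4, Mul(Rational(1, 2), Pow(N, -1), Add(-333, W))) (Function('G')(N, W) = Add(4, Mul(Add(W, -333), Pow(Add(N, N), -1))) = Add(4, Mul(Add(-333, W), Pow(Mul(2, N), -1))) = Add(4, Mul(Add(-333, W), Mul(Rational(1, 2), Pow(N, -1)))) = Add(4, Mul(Rational(1, 2), Pow(N, -1), Add(-333, W))))
Function('b')(x) = 0 (Function('b')(x) = Add(0, 0) = 0)
Mul(Mul(58, 56), Function('b')(Function('G')(5, -5))) = Mul(Mul(58, 56), 0) = Mul(3248, 0) = 0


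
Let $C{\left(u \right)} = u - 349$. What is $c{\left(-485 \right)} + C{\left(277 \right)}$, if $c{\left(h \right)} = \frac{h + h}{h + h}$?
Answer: $-71$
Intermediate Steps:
$c{\left(h \right)} = 1$ ($c{\left(h \right)} = \frac{2 h}{2 h} = 2 h \frac{1}{2 h} = 1$)
$C{\left(u \right)} = -349 + u$ ($C{\left(u \right)} = u - 349 = -349 + u$)
$c{\left(-485 \right)} + C{\left(277 \right)} = 1 + \left(-349 + 277\right) = 1 - 72 = -71$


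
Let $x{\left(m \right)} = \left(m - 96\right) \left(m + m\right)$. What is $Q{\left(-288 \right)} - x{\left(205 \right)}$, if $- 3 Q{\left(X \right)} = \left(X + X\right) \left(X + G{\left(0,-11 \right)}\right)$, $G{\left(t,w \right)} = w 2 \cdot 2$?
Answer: $-108434$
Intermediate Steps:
$x{\left(m \right)} = 2 m \left(-96 + m\right)$ ($x{\left(m \right)} = \left(-96 + m\right) 2 m = 2 m \left(-96 + m\right)$)
$G{\left(t,w \right)} = 4 w$ ($G{\left(t,w \right)} = 2 w 2 = 4 w$)
$Q{\left(X \right)} = - \frac{2 X \left(-44 + X\right)}{3}$ ($Q{\left(X \right)} = - \frac{\left(X + X\right) \left(X + 4 \left(-11\right)\right)}{3} = - \frac{2 X \left(X - 44\right)}{3} = - \frac{2 X \left(-44 + X\right)}{3}$)
$Q{\left(-288 \right)} - x{\left(205 \right)} = \frac{2}{3} \left(-288\right) \left(44 - -288\right) - 2 \cdot 205 \left(-96 + 205\right) = \frac{2}{3} \left(-288\right) \left(44 + 288\right) - 2 \cdot 205 \cdot 109 = \frac{2}{3} \left(-288\right) 332 - 44690 = -63744 - 44690 = -108434$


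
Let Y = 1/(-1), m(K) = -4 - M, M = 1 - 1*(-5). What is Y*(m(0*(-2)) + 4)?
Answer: 6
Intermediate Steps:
M = 6 (M = 1 + 5 = 6)
m(K) = -10 (m(K) = -4 - 1*6 = -4 - 6 = -10)
Y = -1
Y*(m(0*(-2)) + 4) = -(-10 + 4) = -1*(-6) = 6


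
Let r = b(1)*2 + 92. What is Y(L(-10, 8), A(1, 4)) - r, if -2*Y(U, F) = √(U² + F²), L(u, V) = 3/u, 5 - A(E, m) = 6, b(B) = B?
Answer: -94 - √109/20 ≈ -94.522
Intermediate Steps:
r = 94 (r = 1*2 + 92 = 2 + 92 = 94)
A(E, m) = -1 (A(E, m) = 5 - 1*6 = 5 - 6 = -1)
Y(U, F) = -√(F² + U²)/2 (Y(U, F) = -√(U² + F²)/2 = -√(F² + U²)/2)
Y(L(-10, 8), A(1, 4)) - r = -√((-1)² + (3/(-10))²)/2 - 1*94 = -√(1 + (3*(-⅒))²)/2 - 94 = -√(1 + (-3/10)²)/2 - 94 = -√(1 + 9/100)/2 - 94 = -√109/20 - 94 = -94 - √109/20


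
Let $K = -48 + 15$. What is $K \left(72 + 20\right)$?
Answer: $-3036$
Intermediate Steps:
$K = -33$
$K \left(72 + 20\right) = - 33 \left(72 + 20\right) = \left(-33\right) 92 = -3036$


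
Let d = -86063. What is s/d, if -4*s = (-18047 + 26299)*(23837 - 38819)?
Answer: -30907866/86063 ≈ -359.13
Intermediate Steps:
s = 30907866 (s = -(-18047 + 26299)*(23837 - 38819)/4 = -2063*(-14982) = -¼*(-123631464) = 30907866)
s/d = 30907866/(-86063) = 30907866*(-1/86063) = -30907866/86063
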